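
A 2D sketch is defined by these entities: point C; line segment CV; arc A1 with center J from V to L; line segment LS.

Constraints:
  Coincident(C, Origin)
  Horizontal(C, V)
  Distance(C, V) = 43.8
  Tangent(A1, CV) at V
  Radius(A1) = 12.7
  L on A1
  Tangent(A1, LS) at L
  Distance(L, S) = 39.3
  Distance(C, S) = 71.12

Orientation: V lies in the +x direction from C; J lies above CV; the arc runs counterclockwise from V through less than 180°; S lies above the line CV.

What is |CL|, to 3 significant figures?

58.3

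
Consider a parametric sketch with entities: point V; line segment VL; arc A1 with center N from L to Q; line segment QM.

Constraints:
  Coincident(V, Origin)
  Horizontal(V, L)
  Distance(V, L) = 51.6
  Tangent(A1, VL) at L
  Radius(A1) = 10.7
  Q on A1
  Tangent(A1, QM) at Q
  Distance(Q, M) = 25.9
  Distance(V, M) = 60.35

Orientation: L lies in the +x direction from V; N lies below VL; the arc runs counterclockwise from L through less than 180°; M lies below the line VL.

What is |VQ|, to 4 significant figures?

43.14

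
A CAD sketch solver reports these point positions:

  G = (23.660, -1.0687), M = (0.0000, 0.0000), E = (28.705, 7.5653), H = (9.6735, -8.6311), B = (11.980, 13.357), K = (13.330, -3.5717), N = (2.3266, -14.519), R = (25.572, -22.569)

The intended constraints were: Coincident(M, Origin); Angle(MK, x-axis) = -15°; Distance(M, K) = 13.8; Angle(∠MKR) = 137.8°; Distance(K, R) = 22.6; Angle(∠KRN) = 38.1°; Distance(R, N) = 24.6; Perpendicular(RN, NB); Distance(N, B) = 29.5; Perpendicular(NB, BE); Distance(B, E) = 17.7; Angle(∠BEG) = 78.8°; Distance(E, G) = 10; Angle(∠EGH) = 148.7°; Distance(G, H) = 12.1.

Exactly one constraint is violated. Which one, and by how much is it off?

Distance(G, H) = 12.1 — off by 3.80.

M = (0.00, 0.00) ✓; MK at -15.00° ✓; |MK| = 13.80 ✓; ∠MKR = 137.8° ✓; |KR| = 22.60 ✓; ∠KRN = 38.10° ✓; |RN| = 24.60 ✓; ∠(RN, NB) = 90.00° ✓; |NB| = 29.50 ✓; ∠(NB, BE) = 90.00° ✓; |BE| = 17.70 ✓; ∠BEG = 78.80° ✓; |EG| = 10.00 ✓; ∠EGH = 148.7° ✓; |GH| = 15.90 ✗.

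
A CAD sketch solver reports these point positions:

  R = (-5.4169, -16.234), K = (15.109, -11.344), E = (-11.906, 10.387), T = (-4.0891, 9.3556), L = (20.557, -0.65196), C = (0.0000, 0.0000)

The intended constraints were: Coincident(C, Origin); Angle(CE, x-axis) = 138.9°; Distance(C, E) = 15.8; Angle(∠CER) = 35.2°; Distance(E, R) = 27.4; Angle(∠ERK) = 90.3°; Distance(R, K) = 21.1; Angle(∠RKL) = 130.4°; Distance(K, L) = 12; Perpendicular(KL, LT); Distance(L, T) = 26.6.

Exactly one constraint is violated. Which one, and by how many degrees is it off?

Perpendicular(KL, LT) — off by 4.90°.

C = (0.00, 0.00) ✓; CE at 138.9° ✓; |CE| = 15.80 ✓; ∠CER = 35.20° ✓; |ER| = 27.40 ✓; ∠ERK = 90.30° ✓; |RK| = 21.10 ✓; ∠RKL = 130.4° ✓; |KL| = 12.00 ✓; ∠(KL, LT) = 94.90° ✗; |LT| = 26.60 ✓.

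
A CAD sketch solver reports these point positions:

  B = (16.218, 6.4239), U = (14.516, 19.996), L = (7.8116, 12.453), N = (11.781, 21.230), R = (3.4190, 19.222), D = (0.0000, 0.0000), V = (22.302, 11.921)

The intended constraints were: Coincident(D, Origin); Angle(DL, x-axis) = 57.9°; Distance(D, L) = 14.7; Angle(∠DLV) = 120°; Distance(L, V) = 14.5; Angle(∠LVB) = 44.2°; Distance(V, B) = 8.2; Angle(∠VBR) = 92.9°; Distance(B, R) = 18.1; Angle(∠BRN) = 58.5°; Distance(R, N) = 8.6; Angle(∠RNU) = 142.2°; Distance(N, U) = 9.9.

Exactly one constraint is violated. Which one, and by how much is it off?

Distance(N, U) = 9.9 — off by 6.90.

D = (0.00, 0.00) ✓; DL at 57.90° ✓; |DL| = 14.70 ✓; ∠DLV = 120.0° ✓; |LV| = 14.50 ✓; ∠LVB = 44.20° ✓; |VB| = 8.200 ✓; ∠VBR = 92.90° ✓; |BR| = 18.10 ✓; ∠BRN = 58.50° ✓; |RN| = 8.600 ✓; ∠RNU = 142.2° ✓; |NU| = 3.000 ✗.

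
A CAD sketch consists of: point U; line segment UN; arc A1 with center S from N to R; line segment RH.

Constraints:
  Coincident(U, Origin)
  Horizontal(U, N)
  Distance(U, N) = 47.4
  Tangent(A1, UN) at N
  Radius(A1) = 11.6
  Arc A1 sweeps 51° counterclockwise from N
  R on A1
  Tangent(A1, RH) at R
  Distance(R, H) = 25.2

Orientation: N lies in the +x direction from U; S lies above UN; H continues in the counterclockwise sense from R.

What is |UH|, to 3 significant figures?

76.1

U is at the origin; U and N share the same y with |UN| = 47.4 and N on the +x side, so N = (47.4, 0.00). A1 meets UN tangentially, so SN is at right angles to UN, so S = N + (0, 11.6) = (47.4, 11.6). On A1, N sits at bearing -90° from S; a 51° counterclockwise sweep puts R at bearing -39°, so R = S + 11.6·(cos -39°, sin -39°) = (56.4, 4.30). The tangent condition forces SR to be normal to RH, so RH runs along (−sin -39°, cos -39°); with |RH| = 25.2, H = (72.3, 23.9). Then |UH| = |H − U| = 76.1.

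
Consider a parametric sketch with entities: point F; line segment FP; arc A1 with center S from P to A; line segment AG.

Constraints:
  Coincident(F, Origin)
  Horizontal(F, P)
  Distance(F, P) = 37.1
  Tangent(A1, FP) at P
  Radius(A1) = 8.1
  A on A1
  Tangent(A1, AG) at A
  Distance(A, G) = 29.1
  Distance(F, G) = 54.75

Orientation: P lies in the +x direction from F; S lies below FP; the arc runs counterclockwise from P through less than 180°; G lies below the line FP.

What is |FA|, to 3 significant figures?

31.4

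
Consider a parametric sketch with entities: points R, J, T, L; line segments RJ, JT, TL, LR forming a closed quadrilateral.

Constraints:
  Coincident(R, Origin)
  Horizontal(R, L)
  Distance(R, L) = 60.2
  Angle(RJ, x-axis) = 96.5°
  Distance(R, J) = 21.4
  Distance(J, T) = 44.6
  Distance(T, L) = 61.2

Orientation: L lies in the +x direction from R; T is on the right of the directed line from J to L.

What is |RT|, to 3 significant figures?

23.2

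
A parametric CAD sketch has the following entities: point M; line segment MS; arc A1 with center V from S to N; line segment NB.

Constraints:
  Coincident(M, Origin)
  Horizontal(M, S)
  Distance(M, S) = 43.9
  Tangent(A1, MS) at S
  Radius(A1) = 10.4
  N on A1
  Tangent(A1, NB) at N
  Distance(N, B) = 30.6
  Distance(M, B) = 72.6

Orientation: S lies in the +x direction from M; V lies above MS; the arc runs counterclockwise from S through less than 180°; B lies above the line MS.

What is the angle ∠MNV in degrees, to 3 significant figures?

24.5°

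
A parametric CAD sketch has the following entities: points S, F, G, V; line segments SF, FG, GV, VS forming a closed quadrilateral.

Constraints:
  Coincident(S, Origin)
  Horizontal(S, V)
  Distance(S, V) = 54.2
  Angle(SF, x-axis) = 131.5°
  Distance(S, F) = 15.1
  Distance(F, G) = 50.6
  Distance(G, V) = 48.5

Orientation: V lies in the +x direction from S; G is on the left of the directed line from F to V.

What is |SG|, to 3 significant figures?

51.8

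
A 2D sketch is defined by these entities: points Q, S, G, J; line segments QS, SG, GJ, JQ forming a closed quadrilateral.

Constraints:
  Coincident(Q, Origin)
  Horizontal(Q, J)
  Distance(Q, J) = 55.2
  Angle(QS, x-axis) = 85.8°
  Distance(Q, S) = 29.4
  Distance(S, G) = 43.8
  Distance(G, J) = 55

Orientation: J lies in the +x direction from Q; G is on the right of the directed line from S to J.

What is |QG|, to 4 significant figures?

14.64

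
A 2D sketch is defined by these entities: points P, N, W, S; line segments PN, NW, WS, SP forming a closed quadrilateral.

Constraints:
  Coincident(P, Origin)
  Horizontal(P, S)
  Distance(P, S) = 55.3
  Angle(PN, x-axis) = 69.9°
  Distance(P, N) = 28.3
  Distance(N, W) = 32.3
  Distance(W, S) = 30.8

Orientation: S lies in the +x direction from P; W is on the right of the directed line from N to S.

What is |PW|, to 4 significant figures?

24.66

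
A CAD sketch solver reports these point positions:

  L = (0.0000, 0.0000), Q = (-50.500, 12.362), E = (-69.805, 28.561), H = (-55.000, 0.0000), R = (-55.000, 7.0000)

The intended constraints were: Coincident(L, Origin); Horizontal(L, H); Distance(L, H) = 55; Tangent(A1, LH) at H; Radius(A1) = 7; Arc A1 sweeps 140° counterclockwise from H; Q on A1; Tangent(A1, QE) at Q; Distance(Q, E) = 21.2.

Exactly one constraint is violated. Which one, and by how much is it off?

Distance(Q, E) = 21.2 — off by 4.00.

L = (0.00, 0.00) ✓; L.y = 0.00, H.y = 0.00 ✓; |LH| = 55.00 ✓; ∠(RH, HL) = 90.00° ✓; |RH| = 7.000 ✓; bearing(R→Q) − bearing(R→H) = 140.0° ✓; |RQ| = 7.000 ✓; ∠(RQ, QE) = 90.00° ✓; |QE| = 25.20 ✗.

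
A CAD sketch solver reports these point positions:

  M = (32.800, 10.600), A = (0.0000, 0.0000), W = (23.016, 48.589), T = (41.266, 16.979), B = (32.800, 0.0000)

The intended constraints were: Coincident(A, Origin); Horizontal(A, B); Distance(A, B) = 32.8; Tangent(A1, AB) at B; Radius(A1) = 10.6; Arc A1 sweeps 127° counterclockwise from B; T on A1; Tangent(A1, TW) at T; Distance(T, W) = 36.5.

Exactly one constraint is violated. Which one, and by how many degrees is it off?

Tangent(A1, TW) at T — off by 7.00°.

A = (0.00, 0.00) ✓; A.y = 0.00, B.y = 0.00 ✓; |AB| = 32.80 ✓; ∠(MB, BA) = 90.00° ✓; |MB| = 10.60 ✓; bearing(M→T) − bearing(M→B) = 127.0° ✓; |MT| = 10.60 ✓; ∠(MT, TW) = 97.00° ✗; |TW| = 36.50 ✓.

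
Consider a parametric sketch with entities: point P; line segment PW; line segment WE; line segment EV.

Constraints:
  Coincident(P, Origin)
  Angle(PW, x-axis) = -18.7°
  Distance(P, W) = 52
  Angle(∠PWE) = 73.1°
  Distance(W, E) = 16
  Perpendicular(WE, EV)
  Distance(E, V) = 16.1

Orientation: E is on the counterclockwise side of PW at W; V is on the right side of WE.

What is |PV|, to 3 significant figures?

65.9

∠PWE = 73.1°, so WE runs at -18.7° + (180° − 73.1°) = 88.2° from the x-axis; with |WE| = 16.0, E = W + 16.0·(cos 88.2°, sin 88.2°) = (49.8, -0.680). The perpendicularity gives EV at right angles to WE; with |EV| = 16.1 on the right of WE, V = E + 16.1·(1.00, -0.0314) = (65.8, -1.19). Then |PV| = |V − P| = 65.9.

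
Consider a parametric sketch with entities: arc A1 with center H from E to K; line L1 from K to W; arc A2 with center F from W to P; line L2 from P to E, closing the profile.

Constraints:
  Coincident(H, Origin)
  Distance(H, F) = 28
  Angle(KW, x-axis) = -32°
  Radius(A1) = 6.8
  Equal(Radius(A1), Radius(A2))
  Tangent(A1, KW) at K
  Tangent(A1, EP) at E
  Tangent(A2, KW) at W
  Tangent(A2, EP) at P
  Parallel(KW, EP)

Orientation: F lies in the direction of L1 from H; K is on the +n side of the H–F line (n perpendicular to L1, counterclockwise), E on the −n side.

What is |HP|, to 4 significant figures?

28.81

Tangency of A1 to both parallel lines with radius 6.8 puts K and E at H ± 6.8·n: K = (3.603, 5.767), E = (-3.603, -5.767). Equal radii place W and P the same way about F: W = F + 6.8·n = (27.35, -9.071), P = F − 6.8·n = (20.14, -20.60). Then |HP| = |P − H| = 28.81.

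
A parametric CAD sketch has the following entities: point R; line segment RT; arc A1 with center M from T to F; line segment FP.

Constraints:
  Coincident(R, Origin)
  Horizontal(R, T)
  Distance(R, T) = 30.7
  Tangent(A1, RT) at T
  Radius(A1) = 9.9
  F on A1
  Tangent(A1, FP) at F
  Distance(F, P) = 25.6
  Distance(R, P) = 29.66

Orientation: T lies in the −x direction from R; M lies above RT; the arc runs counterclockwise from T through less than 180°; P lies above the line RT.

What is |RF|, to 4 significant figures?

22.57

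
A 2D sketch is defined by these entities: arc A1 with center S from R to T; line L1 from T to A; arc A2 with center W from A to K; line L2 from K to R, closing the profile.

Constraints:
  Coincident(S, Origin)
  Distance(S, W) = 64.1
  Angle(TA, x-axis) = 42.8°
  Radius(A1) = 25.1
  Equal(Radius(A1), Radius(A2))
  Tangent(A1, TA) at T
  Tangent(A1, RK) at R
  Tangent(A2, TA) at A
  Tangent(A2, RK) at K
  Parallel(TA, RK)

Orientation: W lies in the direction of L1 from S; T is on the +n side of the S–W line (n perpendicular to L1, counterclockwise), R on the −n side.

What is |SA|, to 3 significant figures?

68.8

Tangency of A1 to both parallel lines with radius 25.1 puts T and R at S ± 25.1·n: T = (-17.1, 18.4), R = (17.1, -18.4). Equal radii place A and K the same way about W: A = W + 25.1·n = (30.0, 62.0), K = W − 25.1·n = (64.1, 25.1). Then |SA| = |A − S| = 68.8.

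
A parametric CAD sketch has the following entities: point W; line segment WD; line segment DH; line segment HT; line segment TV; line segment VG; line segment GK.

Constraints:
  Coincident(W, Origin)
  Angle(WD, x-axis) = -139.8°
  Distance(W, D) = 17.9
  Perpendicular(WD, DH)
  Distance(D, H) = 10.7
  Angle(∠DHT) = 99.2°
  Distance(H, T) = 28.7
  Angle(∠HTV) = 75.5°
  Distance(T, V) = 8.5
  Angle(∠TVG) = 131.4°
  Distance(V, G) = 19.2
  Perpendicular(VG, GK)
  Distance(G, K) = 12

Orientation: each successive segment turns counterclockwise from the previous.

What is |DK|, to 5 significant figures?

7.1935

W is at the origin; WD runs at -139.8° with length 17.9, so D = (-13.672, -11.554). WD is perpendicular to DH, so DH runs at -49.800°; with |DH| = 10.7, H = (-6.7656, -19.726). ∠DHT = 99.2° gives HT at 31.000° from the x-axis; with |HT| = 28.7, T = (17.835, -4.9447). ∠HTV = 75.5° gives TV at 135.50° from the x-axis; with |TV| = 8.5, V = (11.773, 1.0130). ∠TVG = 131.4° gives VG at -175.90° from the x-axis; with |VG| = 19.2, G = (-7.3783, -0.35974). VG ⟂ GK, so GK runs at -85.900°; with |GK| = 12.0, K = (-6.5204, -12.329). Then |DK| = |K − D| = 7.1935.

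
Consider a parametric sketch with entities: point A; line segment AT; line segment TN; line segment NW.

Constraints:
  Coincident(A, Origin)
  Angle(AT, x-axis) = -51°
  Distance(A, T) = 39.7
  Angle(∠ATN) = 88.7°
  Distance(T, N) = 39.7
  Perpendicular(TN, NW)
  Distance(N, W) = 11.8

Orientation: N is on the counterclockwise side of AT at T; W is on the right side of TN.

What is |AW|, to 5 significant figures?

64.472

∠ATN = 88.7°, so TN runs at -51.0° + (180° − 88.7°) = 40.300° from the x-axis; with |TN| = 39.7, N = T + 39.7·(cos 40.300°, sin 40.300°) = (55.262, -5.1751). The perpendicularity gives NW at right angles to TN; with |NW| = 11.8 on the right of TN, W = N + 11.8·(0.64679, -0.76267) = (62.894, -14.175). Then |AW| = |W − A| = 64.472.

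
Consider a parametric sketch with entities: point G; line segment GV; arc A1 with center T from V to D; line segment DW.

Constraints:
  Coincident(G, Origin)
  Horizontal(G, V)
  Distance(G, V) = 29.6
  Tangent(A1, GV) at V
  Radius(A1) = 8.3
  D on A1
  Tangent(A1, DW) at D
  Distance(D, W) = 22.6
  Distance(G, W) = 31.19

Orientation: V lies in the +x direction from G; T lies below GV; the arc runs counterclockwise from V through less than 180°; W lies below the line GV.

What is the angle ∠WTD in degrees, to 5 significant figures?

69.834°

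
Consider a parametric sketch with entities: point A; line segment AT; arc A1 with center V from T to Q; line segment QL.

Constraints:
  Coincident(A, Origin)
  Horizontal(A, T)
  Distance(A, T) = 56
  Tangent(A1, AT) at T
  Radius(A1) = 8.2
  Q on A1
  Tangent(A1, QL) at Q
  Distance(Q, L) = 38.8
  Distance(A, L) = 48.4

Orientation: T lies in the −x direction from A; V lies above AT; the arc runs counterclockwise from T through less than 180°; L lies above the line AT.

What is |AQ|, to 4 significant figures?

49.02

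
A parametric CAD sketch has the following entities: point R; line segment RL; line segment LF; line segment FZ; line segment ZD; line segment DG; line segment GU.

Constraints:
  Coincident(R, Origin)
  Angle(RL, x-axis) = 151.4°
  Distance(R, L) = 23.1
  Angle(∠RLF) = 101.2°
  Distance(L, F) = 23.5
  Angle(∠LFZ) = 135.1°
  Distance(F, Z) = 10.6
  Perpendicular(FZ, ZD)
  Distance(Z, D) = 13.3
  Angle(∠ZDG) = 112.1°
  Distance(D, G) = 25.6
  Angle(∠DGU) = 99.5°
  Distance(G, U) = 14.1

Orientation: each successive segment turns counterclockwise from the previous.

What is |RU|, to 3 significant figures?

30.0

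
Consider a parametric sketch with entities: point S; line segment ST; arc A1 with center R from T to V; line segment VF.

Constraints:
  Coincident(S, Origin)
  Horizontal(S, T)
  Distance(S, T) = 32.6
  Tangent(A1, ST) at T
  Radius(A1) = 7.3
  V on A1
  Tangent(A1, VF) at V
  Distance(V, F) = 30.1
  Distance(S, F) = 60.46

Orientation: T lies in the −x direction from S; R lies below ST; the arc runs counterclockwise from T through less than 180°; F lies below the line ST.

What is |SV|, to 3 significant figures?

39.5

S is at the origin; S and T share the same y with |ST| = 32.6 and T on the −x side, so T = (-32.6, 0.00). Tangency of A1 to ST means the radius RT is perpendicular to ST, so R = T + (0, -7.3) = (-32.6, -7.30). Since RV ⟂ VF (tangency), |RF| = √(7.3² + 30.1²) = 31.0 regardless of where V sits on A1. So F lies on both circle(S, 60.46) and circle(R, 31.0); the below-ST intersection is F = (-51.3, -32.0). V is the foot of the tangent from F: V = (-39.3, -4.39).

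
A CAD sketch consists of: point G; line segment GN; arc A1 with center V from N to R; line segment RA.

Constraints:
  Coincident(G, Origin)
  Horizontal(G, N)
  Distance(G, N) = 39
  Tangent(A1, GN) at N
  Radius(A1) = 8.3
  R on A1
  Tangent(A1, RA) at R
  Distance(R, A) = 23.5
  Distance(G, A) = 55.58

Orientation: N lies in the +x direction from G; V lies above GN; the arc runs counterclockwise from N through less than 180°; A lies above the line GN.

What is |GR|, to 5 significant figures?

48.126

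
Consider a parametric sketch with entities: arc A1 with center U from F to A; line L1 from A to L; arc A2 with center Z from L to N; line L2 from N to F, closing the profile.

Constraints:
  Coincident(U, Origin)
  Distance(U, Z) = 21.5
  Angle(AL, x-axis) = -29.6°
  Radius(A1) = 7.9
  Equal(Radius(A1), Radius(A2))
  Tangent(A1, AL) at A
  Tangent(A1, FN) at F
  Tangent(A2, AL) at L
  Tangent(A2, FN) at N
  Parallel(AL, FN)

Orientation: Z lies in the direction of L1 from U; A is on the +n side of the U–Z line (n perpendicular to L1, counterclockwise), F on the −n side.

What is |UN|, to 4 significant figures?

22.91

The slot axis is L1's direction at -29.6°, so u = (cos -29.6°, sin -29.6°) = (0.8695, -0.4939) and n = (−sin -29.6°, cos -29.6°) = (0.4939, 0.8695). U is at the origin and Z lies 21.5 along u from U, so Z = 21.5·u = (18.69, -10.62). Tangency of A1 to both parallel lines with radius 7.9 puts A and F at U ± 7.9·n: A = (3.902, 6.869), F = (-3.902, -6.869). Equal radii place L and N the same way about Z: L = Z + 7.9·n = (22.60, -3.751), N = Z − 7.9·n = (14.79, -17.49). Then |UN| = |N − U| = 22.91.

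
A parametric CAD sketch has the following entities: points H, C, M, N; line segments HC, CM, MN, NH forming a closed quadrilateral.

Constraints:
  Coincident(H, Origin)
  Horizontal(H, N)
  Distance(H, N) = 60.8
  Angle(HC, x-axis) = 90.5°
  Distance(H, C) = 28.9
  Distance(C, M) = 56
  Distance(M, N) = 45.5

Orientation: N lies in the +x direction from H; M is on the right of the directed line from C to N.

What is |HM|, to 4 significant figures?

31.23

Checks: |CM| = 56.00 ✓; |MN| = 45.50 ✓.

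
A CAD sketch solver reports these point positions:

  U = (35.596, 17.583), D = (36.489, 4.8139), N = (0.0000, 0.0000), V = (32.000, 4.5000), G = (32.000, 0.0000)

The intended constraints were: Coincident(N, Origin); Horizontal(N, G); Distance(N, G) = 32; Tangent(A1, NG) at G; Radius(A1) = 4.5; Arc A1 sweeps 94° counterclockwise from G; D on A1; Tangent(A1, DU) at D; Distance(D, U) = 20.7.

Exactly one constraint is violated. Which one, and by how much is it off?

Distance(D, U) = 20.7 — off by 7.90.

N = (0.00, 0.00) ✓; N.y = 0.00, G.y = 0.00 ✓; |NG| = 32.00 ✓; ∠(VG, GN) = 90.00° ✓; |VG| = 4.500 ✓; bearing(V→D) − bearing(V→G) = 94.00° ✓; |VD| = 4.500 ✓; ∠(VD, DU) = 90.00° ✓; |DU| = 12.80 ✗.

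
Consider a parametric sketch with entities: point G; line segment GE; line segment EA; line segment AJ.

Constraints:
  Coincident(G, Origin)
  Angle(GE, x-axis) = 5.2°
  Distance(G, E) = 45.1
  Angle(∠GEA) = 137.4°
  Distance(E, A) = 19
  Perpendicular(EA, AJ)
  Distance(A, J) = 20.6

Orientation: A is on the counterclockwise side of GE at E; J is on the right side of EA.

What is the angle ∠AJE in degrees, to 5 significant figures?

42.686°

∠GEA = 137.4°, so EA runs at 5.2° + (180° − 137.4°) = 47.800° from the x-axis; with |EA| = 19.0, A = E + 19.0·(cos 47.800°, sin 47.800°) = (57.677, 18.163). EA ⟂ AJ; with |AJ| = 20.6 on the right of EA, J = A + 20.6·(0.74080, -0.67172) = (72.938, 4.3254). Then cos ∠AJE = JA·JE / (|JA||JE|), giving 42.686°.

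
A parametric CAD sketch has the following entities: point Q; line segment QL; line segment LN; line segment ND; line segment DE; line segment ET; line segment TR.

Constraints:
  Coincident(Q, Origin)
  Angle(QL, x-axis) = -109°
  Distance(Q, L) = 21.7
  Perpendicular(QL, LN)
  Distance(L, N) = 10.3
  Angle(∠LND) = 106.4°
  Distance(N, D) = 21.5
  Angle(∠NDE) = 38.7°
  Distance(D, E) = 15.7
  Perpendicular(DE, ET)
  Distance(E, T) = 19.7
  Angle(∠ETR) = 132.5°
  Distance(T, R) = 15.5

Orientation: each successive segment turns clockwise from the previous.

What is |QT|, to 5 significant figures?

30.087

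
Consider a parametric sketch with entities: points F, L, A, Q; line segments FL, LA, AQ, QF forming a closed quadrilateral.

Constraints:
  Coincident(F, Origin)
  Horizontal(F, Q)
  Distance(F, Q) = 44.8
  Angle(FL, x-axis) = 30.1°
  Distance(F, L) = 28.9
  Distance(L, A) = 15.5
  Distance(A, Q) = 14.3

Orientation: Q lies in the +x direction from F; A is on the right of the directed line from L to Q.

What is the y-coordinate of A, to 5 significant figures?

0.0011923

F is at the origin; FQ is horizontal with |FQ| = 44.8 and Q in +x, so Q = (44.8, 0). FL runs at 30.1° with |FL| = 28.9, so L = (25.003, 14.494). A is determined by |LA| = 15.5 and |AQ| = 14.3 together: it lies at the intersection of circle(L, 15.5) and circle(Q, 14.3). With |LQ| = 24.536, the foot of the radical line on LQ is 12.997 from L and the perpendicular offset is √(15.5² − 12.997²) = 8.4464. Taking the right-of-LQ solution: A = (30.500, 0.0011923).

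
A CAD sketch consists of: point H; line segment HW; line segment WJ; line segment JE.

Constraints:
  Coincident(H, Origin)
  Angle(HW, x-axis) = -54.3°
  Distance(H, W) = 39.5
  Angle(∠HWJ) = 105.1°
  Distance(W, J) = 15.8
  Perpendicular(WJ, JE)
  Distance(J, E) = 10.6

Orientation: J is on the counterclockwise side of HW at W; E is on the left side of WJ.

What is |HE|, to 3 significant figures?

37.9

H is at the origin; HW runs at -54.3° with length 39.5, so W = 39.5·(cos -54.3°, sin -54.3°) = (23.0, -32.1). ∠HWJ = 105.1°, so WJ runs at -54.3° + (180° − 105.1°) = 20.6° from the x-axis; with |WJ| = 15.8, J = W + 15.8·(cos 20.6°, sin 20.6°) = (37.8, -26.5). WJ ⟂ JE; with |JE| = 10.6 on the left of WJ, E = J + 10.6·(-0.352, 0.936) = (34.1, -16.6). Then |HE| = |E − H| = 37.9.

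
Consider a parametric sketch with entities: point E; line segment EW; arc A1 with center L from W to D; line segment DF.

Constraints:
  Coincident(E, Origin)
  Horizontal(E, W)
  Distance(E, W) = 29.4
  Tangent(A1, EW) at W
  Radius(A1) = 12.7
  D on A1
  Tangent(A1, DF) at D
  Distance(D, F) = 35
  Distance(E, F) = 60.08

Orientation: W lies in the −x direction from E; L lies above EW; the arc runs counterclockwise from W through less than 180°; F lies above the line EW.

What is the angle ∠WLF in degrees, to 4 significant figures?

173.2°

E is at the origin; EW is horizontal with |EW| = 29.4 and W on the −x side, so W = (-29.40, 0.000). Since A1 is tangent to EW there, LW ⟂ EW, so L = W + (0, 12.7) = (-29.40, 12.70). Since LD ⟂ DF (tangency), |LF| = √(12.7² + 35.0²) = 37.23 regardless of where D sits on A1. So F lies on both circle(E, 60.08) and circle(L, 37.23); the above-EW intersection is F = (-33.80, 49.67). D is the foot of the tangent from F: D = (-18.06, 18.41).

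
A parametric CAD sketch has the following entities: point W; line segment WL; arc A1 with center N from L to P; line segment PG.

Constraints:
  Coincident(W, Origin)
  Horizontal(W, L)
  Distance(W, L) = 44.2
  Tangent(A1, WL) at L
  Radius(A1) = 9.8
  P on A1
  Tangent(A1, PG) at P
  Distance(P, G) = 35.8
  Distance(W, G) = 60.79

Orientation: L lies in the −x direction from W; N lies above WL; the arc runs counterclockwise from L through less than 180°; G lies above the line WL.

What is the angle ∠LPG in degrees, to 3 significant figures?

131°

W is at the origin; W and L share the same y with |WL| = 44.2 and L on the −x side, so L = (-44.2, 0.00). Tangency of A1 to WL means the radius NL is perpendicular to WL, so N = L + (0, 9.8) = (-44.2, 9.80). Since NP ⟂ PG (tangency), |NG| = √(9.8² + 35.8²) = 37.1 regardless of where P sits on A1. So G lies on both circle(W, 60.79) and circle(N, 37.1); the above-WL intersection is G = (-39.1, 46.6). P is the foot of the tangent from G: P = (-34.5, 11.1).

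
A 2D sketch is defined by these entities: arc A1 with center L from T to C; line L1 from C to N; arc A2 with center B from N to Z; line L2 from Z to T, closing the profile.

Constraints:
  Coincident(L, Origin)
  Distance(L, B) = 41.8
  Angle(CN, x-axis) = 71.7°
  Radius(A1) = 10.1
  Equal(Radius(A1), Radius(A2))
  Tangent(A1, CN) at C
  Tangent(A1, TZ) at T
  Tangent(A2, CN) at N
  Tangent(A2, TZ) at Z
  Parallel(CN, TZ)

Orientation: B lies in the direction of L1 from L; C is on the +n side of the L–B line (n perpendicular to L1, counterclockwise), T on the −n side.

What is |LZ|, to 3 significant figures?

43.0

The slot axis is L1's direction at 71.7°, so u = (cos 71.7°, sin 71.7°) = (0.314, 0.949) and n = (−sin 71.7°, cos 71.7°) = (-0.949, 0.314). L is at the origin and B lies 41.8 along u from L, so B = 41.8·u = (13.1, 39.7). Tangency of A1 to both parallel lines with radius 10.1 puts C and T at L ± 10.1·n: C = (-9.59, 3.17), T = (9.59, -3.17). Equal radii place N and Z the same way about B: N = B + 10.1·n = (3.54, 42.9), Z = B − 10.1·n = (22.7, 36.5). Then |LZ| = |Z − L| = 43.0.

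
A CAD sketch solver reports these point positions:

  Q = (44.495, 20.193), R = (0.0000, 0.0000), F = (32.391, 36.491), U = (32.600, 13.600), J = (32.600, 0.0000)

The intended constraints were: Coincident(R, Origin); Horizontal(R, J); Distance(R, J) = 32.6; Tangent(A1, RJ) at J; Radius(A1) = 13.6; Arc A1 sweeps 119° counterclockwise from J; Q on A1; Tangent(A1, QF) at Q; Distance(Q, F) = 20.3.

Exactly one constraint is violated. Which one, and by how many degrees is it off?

Tangent(A1, QF) at Q — off by 7.60°.

R = (0.00, 0.00) ✓; R.y = 0.00, J.y = 0.00 ✓; |RJ| = 32.60 ✓; ∠(UJ, JR) = 90.00° ✓; |UJ| = 13.60 ✓; bearing(U→Q) − bearing(U→J) = 119.0° ✓; |UQ| = 13.60 ✓; ∠(UQ, QF) = 82.40° ✗; |QF| = 20.30 ✓.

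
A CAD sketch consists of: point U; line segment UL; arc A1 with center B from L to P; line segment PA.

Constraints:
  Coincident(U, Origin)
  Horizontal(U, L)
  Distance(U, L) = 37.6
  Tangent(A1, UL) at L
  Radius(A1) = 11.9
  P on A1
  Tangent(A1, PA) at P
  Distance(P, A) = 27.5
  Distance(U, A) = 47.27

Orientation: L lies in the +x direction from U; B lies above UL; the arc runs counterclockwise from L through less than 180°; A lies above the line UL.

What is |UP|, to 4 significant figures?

50.20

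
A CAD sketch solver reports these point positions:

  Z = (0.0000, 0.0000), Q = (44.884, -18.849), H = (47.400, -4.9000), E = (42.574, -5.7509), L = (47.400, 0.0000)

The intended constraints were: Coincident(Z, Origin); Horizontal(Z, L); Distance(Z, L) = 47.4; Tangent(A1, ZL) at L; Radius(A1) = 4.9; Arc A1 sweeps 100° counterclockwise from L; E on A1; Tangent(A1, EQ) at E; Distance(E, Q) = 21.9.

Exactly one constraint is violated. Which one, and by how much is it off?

Distance(E, Q) = 21.9 — off by 8.60.

Z = (0.00, 0.00) ✓; Z.y = 0.00, L.y = 0.00 ✓; |ZL| = 47.40 ✓; ∠(HL, LZ) = 90.00° ✓; |HL| = 4.900 ✓; bearing(H→E) − bearing(H→L) = 100.0° ✓; |HE| = 4.900 ✓; ∠(HE, EQ) = 90.00° ✓; |EQ| = 13.30 ✗.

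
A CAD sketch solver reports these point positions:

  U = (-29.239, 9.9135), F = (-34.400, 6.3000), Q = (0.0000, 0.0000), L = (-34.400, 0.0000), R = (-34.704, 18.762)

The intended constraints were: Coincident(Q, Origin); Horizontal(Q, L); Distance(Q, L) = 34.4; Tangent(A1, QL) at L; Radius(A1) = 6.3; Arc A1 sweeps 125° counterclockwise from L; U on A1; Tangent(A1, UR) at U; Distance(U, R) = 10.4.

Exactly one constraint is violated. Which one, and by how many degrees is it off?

Tangent(A1, UR) at U — off by 3.30°.

Q = (0.00, 0.00) ✓; Q.y = 0.00, L.y = 0.00 ✓; |QL| = 34.40 ✓; ∠(FL, LQ) = 90.00° ✓; |FL| = 6.300 ✓; bearing(F→U) − bearing(F→L) = 125.0° ✓; |FU| = 6.300 ✓; ∠(FU, UR) = 93.30° ✗; |UR| = 10.40 ✓.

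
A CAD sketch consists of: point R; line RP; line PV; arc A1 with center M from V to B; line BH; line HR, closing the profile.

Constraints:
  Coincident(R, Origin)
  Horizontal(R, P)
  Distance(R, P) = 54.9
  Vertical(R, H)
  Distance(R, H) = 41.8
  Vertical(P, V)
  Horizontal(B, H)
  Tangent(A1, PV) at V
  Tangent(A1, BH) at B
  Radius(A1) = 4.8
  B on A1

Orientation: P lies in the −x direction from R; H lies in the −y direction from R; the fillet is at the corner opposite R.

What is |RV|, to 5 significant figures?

66.204

R is at the origin; R and P share the same y with |RP| = 54.9 and P on the −x side, so P = (-54.900, 0.0000). RH is vertical with |RH| = 41.8 and H on the −y side, so H = (0.0000, -41.800). The virtual corner opposite R is at (-54.900, -41.800). A1 meets PV tangentially, so MV is at right angles to PV and the tangent condition forces MB to be normal to BH, with radius 4.8, so the center M sits 4.8 in from both sides at M = (-50.100, -37.000). That places the tangent points at V = (-54.900, -37.000) on PV and B = (-50.100, -41.800) on BH. Then |RV| = |V − R| = 66.204.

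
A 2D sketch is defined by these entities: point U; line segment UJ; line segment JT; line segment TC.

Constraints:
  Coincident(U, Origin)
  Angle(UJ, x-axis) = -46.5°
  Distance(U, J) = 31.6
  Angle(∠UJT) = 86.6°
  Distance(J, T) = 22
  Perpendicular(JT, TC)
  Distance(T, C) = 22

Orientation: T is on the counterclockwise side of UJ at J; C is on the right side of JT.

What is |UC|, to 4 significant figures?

57.20

∠UJT = 86.6°, so JT runs at -46.5° + (180° − 86.6°) = 46.90° from the x-axis; with |JT| = 22.0, T = J + 22.0·(cos 46.90°, sin 46.90°) = (36.78, -6.858). JT ⟂ TC; with |TC| = 22.0 on the right of JT, C = T + 22.0·(0.7302, -0.6833) = (52.85, -21.89). Then |UC| = |C − U| = 57.20.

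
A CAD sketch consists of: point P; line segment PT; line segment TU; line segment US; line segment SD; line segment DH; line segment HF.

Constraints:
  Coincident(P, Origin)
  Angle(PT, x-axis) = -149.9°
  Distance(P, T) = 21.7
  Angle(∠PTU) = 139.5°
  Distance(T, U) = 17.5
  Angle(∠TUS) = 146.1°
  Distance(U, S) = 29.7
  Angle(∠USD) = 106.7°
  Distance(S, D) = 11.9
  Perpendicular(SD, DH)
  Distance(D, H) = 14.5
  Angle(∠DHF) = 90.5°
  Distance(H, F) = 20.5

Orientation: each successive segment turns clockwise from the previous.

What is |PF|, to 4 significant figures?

48.24

SD ⟂ DH, so DH runs at -27.60°; with |DH| = 14.5, H = (-38.88, 16.85). ∠DHF = 90.5° gives HF at -117.1° from the x-axis; with |HF| = 20.5, F = (-48.22, -1.402). Then |PF| = |F − P| = 48.24.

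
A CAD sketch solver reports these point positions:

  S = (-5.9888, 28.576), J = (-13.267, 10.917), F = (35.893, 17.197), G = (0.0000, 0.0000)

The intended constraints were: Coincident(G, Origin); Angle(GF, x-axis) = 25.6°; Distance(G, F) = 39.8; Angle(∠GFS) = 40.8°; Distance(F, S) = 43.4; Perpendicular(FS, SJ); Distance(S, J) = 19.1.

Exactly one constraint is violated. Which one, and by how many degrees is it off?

Perpendicular(FS, SJ) — off by 7.20°.

G = (0.00, 0.00) ✓; GF at 25.60° ✓; |GF| = 39.80 ✓; ∠GFS = 40.80° ✓; |FS| = 43.40 ✓; ∠(FS, SJ) = 82.80° ✗; |SJ| = 19.10 ✓.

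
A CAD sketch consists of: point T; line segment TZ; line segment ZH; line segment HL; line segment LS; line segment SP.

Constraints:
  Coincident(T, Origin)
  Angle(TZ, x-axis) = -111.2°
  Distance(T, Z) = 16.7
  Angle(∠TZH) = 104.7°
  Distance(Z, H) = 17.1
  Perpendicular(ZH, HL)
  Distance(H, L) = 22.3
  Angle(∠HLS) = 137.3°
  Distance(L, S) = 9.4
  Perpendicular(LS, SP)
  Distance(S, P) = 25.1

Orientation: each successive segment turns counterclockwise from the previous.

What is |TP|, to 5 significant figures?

5.2792

T is at the origin; TZ runs at -111.2° with length 16.7, so Z = (-6.0391, -15.570). ∠TZH = 104.7° gives ZH at -35.900° from the x-axis; with |ZH| = 17.1, H = (7.8126, -25.597). ZH is perpendicular to HL, so HL runs at 54.100°; with |HL| = 22.3, L = (20.889, -7.5328). ∠HLS = 137.3° gives LS at 96.800° from the x-axis; with |LS| = 9.4, S = (19.776, 1.8010). The perpendicularity gives SP at right angles to LS, so SP runs at -173.20°; with |SP| = 25.1, P = (-5.1477, -1.1709). Then |TP| = |P − T| = 5.2792.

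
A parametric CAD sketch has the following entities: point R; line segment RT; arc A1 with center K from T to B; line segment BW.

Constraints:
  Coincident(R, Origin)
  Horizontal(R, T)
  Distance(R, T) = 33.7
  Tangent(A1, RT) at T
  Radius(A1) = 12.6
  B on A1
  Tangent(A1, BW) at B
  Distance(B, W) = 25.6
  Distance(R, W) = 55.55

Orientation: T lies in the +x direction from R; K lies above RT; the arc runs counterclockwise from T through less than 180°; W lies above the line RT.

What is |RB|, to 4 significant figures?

48.57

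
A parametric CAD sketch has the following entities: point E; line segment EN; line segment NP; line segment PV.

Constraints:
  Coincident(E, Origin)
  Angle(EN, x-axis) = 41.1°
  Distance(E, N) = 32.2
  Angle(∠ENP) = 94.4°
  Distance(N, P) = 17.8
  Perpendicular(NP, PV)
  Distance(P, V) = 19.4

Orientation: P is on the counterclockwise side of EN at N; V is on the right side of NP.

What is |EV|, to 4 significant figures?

55.35

∠ENP = 94.4°, so NP runs at 41.1° + (180° − 94.4°) = 126.7° from the x-axis; with |NP| = 17.8, P = N + 17.8·(cos 126.7°, sin 126.7°) = (13.63, 35.44). NP is perpendicular to PV; with |PV| = 19.4 on the right of NP, V = P + 19.4·(0.8018, 0.5976) = (29.18, 47.03). Then |EV| = |V − E| = 55.35.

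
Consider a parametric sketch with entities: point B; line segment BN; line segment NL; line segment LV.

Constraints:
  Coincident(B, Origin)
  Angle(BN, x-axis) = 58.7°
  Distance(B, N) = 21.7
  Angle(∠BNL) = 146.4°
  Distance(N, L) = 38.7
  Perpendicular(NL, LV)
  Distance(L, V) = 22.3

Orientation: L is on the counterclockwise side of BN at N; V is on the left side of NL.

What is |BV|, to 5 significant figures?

57.700

B is at the origin; BN runs at 58.7° with length 21.7, so N = 21.7·(cos 58.7°, sin 58.7°) = (11.274, 18.542). ∠BNL = 146.4°, so NL runs at 58.7° + (180° − 146.4°) = 92.300° from the x-axis; with |NL| = 38.7, L = N + 38.7·(cos 92.300°, sin 92.300°) = (9.7205, 57.211). NL is perpendicular to LV; with |LV| = 22.3 on the left of NL, V = L + 22.3·(-0.99919, -0.040132) = (-12.562, 56.316). Then |BV| = |V − B| = 57.700.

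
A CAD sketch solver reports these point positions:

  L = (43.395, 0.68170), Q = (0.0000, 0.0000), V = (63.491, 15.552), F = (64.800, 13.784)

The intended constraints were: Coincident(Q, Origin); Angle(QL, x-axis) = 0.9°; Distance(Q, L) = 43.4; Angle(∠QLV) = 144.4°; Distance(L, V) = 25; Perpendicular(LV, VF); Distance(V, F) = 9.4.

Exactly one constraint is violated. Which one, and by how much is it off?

Distance(V, F) = 9.4 — off by 7.20.

Q = (0.00, 0.00) ✓; QL at 0.9000° ✓; |QL| = 43.40 ✓; ∠QLV = 144.4° ✓; |LV| = 25.00 ✓; ∠(LV, VF) = 89.98° ✓; |VF| = 2.200 ✗.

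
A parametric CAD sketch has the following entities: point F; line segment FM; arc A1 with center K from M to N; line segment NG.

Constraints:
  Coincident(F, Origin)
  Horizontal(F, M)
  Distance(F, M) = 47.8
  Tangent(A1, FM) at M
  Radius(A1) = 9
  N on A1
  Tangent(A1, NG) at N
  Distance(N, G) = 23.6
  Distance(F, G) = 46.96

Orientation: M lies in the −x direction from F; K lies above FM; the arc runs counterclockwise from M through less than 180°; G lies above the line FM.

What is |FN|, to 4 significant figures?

39.65

Checks: |KN| = 9.000 ✓; ∠(KN, NG) = 90.00° ✓; |NG| = 23.60 ✓; |FG| = 46.96 ✓.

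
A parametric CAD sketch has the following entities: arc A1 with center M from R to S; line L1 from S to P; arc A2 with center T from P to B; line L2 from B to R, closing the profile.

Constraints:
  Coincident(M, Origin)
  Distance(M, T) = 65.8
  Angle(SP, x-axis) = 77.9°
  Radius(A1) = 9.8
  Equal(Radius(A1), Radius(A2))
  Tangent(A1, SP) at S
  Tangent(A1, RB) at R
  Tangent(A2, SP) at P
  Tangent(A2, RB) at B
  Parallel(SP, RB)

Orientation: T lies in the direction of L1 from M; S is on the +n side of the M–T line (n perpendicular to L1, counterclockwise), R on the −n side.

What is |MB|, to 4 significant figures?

66.53

The slot axis is L1's direction at 77.9°, so u = (cos 77.9°, sin 77.9°) = (0.2096, 0.9778) and n = (−sin 77.9°, cos 77.9°) = (-0.9778, 0.2096). M is at the origin and T lies 65.8 along u from M, so T = 65.8·u = (13.79, 64.34). Tangency of A1 to both parallel lines with radius 9.8 puts S and R at M ± 9.8·n: S = (-9.582, 2.054), R = (9.582, -2.054). Equal radii place P and B the same way about T: P = T + 9.8·n = (4.211, 66.39), B = T − 9.8·n = (23.38, 62.28). Then |MB| = |B − M| = 66.53.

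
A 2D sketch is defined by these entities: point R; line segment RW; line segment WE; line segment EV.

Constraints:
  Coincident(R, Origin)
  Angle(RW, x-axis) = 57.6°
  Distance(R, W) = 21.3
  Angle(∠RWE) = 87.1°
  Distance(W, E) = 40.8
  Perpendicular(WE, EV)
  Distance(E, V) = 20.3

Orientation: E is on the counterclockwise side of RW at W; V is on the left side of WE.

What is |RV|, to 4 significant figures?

39.73

R is at the origin; RW runs at 57.6° with length 21.3, so W = 21.3·(cos 57.6°, sin 57.6°) = (11.41, 17.98). ∠RWE = 87.1°, so WE runs at 57.6° + (180° − 87.1°) = 150.5° from the x-axis; with |WE| = 40.8, E = W + 40.8·(cos 150.5°, sin 150.5°) = (-24.10, 38.08). WE is perpendicular to EV; with |EV| = 20.3 on the left of WE, V = E + 20.3·(-0.4924, -0.8704) = (-34.09, 20.41). Then |RV| = |V − R| = 39.73.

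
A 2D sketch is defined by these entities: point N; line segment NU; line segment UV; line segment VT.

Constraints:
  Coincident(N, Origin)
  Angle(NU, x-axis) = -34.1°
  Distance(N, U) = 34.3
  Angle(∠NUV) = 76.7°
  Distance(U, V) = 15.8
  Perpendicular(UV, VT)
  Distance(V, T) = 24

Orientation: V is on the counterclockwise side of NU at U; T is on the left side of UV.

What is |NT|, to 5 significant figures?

12.270

N is at the origin; NU runs at -34.1° with length 34.3, so U = 34.3·(cos -34.1°, sin -34.1°) = (28.402, -19.230). ∠NUV = 76.7°, so UV runs at -34.1° + (180° − 76.7°) = 69.200° from the x-axis; with |UV| = 15.8, V = U + 15.8·(cos 69.200°, sin 69.200°) = (34.013, -4.4597). UV ⟂ VT; with |VT| = 24.0 on the left of UV, T = V + 24.0·(-0.93483, 0.35511) = (11.577, 4.0629). Then |NT| = |T − N| = 12.270.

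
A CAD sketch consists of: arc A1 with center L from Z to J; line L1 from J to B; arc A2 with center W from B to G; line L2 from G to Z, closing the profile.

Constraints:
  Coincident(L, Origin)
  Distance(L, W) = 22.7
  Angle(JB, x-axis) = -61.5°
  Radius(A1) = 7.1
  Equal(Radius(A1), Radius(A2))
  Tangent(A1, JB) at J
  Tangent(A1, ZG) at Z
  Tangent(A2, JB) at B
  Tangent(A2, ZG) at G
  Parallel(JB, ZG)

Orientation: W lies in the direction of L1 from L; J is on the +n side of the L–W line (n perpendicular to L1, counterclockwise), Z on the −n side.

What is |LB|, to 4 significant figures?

23.78

Tangency of A1 to both parallel lines with radius 7.1 puts J and Z at L ± 7.1·n: J = (6.240, 3.388), Z = (-6.240, -3.388). Equal radii place B and G the same way about W: B = W + 7.1·n = (17.07, -16.56), G = W − 7.1·n = (4.592, -23.34). Then |LB| = |B − L| = 23.78.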